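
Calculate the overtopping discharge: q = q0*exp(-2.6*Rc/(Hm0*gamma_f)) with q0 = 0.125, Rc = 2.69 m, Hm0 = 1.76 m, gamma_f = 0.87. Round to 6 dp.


q = q0 * exp(-2.6 * Rc / (Hm0 * gamma_f))
Exponent = -2.6 * 2.69 / (1.76 * 0.87)
= -2.6 * 2.69 / 1.5312
= -4.567659
exp(-4.567659) = 0.010382
q = 0.125 * 0.010382
q = 0.001298 m^3/s/m

0.001298


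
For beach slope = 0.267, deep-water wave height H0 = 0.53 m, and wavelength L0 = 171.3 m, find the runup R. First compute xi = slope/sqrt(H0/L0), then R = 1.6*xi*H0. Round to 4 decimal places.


xi = slope / sqrt(H0/L0)
H0/L0 = 0.53/171.3 = 0.003094
sqrt(0.003094) = 0.055624
xi = 0.267 / 0.055624 = 4.800119
R = 1.6 * xi * H0 = 1.6 * 4.800119 * 0.53
R = 4.0705 m

4.0705


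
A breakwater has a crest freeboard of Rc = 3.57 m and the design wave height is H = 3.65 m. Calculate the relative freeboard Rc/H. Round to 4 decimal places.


Relative freeboard = Rc / H
= 3.57 / 3.65
= 0.9781

0.9781


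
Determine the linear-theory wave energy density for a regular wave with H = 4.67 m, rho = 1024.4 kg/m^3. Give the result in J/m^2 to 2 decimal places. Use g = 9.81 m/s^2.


E = (1/8) * rho * g * H^2
E = (1/8) * 1024.4 * 9.81 * 4.67^2
E = 0.125 * 1024.4 * 9.81 * 21.8089
E = 27395.70 J/m^2

27395.70


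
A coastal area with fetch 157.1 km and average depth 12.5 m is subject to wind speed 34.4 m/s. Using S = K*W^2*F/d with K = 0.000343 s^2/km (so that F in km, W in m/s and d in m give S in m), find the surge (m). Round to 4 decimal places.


S = K * W^2 * F / d
W^2 = 34.4^2 = 1183.36
S = 0.000343 * 1183.36 * 157.1 / 12.5
Numerator = 0.000343 * 1183.36 * 157.1 = 63.765709
S = 63.765709 / 12.5 = 5.1013 m

5.1013


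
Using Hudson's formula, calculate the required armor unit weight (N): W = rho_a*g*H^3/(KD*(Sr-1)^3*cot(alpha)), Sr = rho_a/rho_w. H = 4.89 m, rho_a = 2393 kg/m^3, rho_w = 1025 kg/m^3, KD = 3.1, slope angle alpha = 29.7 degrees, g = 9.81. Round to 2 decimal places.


Sr = rho_a / rho_w = 2393 / 1025 = 2.334634
(Sr - 1) = 1.334634
(Sr - 1)^3 = 2.377315
cot(29.7) = 1 / tan(29.7) = 1 / 0.570390 = 1.753187
Numerator = 2393 * 9.81 * 4.89^3 = 2744974.3042
Denominator = 3.1 * 2.377315 * 1.753187 = 12.920417
W = 2744974.3042 / 12.920417
W = 212452.45 N

212452.45


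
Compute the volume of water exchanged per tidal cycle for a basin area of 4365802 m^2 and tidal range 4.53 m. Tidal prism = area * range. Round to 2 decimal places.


Tidal prism = Area * Tidal range
P = 4365802 * 4.53
P = 19777083.06 m^3

19777083.06


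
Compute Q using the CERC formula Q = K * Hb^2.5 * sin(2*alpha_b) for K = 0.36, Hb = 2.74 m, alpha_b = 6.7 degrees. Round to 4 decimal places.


Q = K * Hb^2.5 * sin(2 * alpha_b)
Hb^2.5 = 2.74^2.5 = 12.427289
sin(2 * 6.7) = sin(13.4) = 0.231748
Q = 0.36 * 12.427289 * 0.231748
Q = 1.0368 m^3/s

1.0368


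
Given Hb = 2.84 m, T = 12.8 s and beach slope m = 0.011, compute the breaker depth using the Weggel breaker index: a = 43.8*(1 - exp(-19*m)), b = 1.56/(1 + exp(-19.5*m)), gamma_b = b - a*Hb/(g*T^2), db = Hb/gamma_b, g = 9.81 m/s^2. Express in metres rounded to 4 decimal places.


a = 43.8 * (1 - exp(-19 * m))
exp(-19 * 0.011) = exp(-0.2090) = 0.811395
a = 43.8 * (1 - 0.811395) = 8.260889
b = 1.56 / (1 + exp(-19.5 * m))
exp(-19.5 * 0.011) = exp(-0.2145) = 0.806945
b = 1.56 / (1 + 0.806945) = 0.863336
Hb / (g * T^2) = 2.84 / (9.81 * 12.8^2) = 2.84 / 1607.2704 = 0.00176697
gamma_b = b - a * Hb/(g*T^2) = 0.863336 - 8.260889 * 0.00176697 = 0.848739
db = Hb / gamma_b = 2.84 / 0.848739
db = 3.3461 m

3.3461


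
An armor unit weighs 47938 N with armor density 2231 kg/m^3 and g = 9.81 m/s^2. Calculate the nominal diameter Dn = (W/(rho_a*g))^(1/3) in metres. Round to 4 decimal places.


V = W / (rho_a * g)
V = 47938 / (2231 * 9.81)
V = 47938 / 21886.11
V = 2.190339 m^3
Dn = V^(1/3) = 2.190339^(1/3)
Dn = 1.2987 m

1.2987


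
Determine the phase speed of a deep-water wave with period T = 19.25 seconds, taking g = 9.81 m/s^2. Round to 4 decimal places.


We use the deep-water celerity formula:
C = g * T / (2 * pi)
C = 9.81 * 19.25 / (2 * 3.14159...)
C = 188.842500 / 6.283185
C = 30.0552 m/s

30.0552


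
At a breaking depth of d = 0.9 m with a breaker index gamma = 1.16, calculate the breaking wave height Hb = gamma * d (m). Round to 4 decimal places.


Hb = gamma * d
Hb = 1.16 * 0.9
Hb = 1.0440 m

1.0440


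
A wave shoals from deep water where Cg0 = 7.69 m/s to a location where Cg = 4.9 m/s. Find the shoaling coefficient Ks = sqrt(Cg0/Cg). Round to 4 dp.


Ks = sqrt(Cg0 / Cg)
Ks = sqrt(7.69 / 4.9)
Ks = sqrt(1.5694)
Ks = 1.2528

1.2528


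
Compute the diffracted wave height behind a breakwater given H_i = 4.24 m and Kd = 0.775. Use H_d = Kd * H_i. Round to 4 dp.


H_d = Kd * H_i
H_d = 0.775 * 4.24
H_d = 3.2860 m

3.2860


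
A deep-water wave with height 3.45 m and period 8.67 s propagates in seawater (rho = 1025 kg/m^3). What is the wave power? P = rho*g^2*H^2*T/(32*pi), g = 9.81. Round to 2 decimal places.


P = rho * g^2 * H^2 * T / (32 * pi)
P = 1025 * 9.81^2 * 3.45^2 * 8.67 / (32 * pi)
P = 1025 * 96.2361 * 11.9025 * 8.67 / 100.53096
P = 101255.66 W/m

101255.66


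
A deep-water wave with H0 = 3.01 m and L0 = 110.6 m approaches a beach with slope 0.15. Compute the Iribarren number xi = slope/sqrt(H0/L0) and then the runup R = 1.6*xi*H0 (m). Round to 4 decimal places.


xi = slope / sqrt(H0/L0)
H0/L0 = 3.01/110.6 = 0.027215
sqrt(0.027215) = 0.164970
xi = 0.15 / 0.164970 = 0.909255
R = 1.6 * xi * H0 = 1.6 * 0.909255 * 3.01
R = 4.3790 m

4.3790


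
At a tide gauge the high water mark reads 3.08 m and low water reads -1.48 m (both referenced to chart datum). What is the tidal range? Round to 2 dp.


Tidal range = High water - Low water
Tidal range = 3.08 - (-1.48)
Tidal range = 4.56 m

4.56


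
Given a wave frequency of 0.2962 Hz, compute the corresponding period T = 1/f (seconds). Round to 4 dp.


T = 1 / f
T = 1 / 0.2962
T = 3.3761 s

3.3761


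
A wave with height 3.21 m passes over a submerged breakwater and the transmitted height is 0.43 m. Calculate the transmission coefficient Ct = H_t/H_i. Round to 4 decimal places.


Ct = H_t / H_i
Ct = 0.43 / 3.21
Ct = 0.1340

0.1340


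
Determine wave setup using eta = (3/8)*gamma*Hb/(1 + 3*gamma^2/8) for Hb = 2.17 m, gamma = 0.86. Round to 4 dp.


eta = (3/8) * gamma * Hb / (1 + 3*gamma^2/8)
Numerator = (3/8) * 0.86 * 2.17 = 0.699825
Denominator = 1 + 3*0.86^2/8 = 1 + 0.277350 = 1.277350
eta = 0.699825 / 1.277350
eta = 0.5479 m

0.5479


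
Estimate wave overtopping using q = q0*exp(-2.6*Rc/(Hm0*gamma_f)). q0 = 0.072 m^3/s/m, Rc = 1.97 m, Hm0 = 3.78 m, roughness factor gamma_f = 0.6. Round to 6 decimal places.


q = q0 * exp(-2.6 * Rc / (Hm0 * gamma_f))
Exponent = -2.6 * 1.97 / (3.78 * 0.6)
= -2.6 * 1.97 / 2.2680
= -2.258377
exp(-2.258377) = 0.104520
q = 0.072 * 0.104520
q = 0.007525 m^3/s/m

0.007525


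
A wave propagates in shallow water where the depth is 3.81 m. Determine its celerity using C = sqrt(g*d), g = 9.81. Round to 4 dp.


Using the shallow-water approximation:
C = sqrt(g * d) = sqrt(9.81 * 3.81)
C = sqrt(37.3761)
C = 6.1136 m/s

6.1136


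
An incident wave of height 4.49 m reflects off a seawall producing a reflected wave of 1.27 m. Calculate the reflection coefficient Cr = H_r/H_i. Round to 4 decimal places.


Cr = H_r / H_i
Cr = 1.27 / 4.49
Cr = 0.2829

0.2829


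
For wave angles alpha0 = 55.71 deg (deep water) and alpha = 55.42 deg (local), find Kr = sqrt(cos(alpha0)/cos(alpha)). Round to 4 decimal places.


Kr = sqrt(cos(alpha0) / cos(alpha))
cos(55.71) = 0.563382
cos(55.42) = 0.567556
Kr = sqrt(0.563382 / 0.567556)
Kr = sqrt(0.992645)
Kr = 0.9963

0.9963


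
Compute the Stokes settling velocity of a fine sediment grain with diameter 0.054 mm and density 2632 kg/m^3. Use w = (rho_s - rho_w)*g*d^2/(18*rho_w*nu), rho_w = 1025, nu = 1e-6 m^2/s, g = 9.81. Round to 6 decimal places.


w = (rho_s - rho_w) * g * d^2 / (18 * rho_w * nu)
d = 0.054 mm = 0.000054 m
rho_s - rho_w = 2632 - 1025 = 1607
Numerator = 1607 * 9.81 * (0.000054)^2 = 0.000045969778
Denominator = 18 * 1025 * 1e-6 = 0.018450
w = 0.002492 m/s

0.002492


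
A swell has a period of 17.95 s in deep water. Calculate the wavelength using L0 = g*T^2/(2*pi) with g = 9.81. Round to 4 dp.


L0 = g * T^2 / (2 * pi)
L0 = 9.81 * 17.95^2 / (2 * pi)
L0 = 9.81 * 322.2025 / 6.28319
L0 = 3160.8065 / 6.28319
L0 = 503.0580 m

503.0580


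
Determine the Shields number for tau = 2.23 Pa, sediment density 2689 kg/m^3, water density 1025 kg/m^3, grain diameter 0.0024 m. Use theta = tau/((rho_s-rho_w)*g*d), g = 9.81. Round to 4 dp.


theta = tau / ((rho_s - rho_w) * g * d)
rho_s - rho_w = 2689 - 1025 = 1664
Denominator = 1664 * 9.81 * 0.0024 = 39.177216
theta = 2.23 / 39.177216
theta = 0.0569

0.0569


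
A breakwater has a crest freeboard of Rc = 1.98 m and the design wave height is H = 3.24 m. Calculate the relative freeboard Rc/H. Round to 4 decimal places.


Relative freeboard = Rc / H
= 1.98 / 3.24
= 0.6111

0.6111


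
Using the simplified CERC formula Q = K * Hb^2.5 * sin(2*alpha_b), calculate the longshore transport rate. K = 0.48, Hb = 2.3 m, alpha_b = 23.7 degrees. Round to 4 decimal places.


Q = K * Hb^2.5 * sin(2 * alpha_b)
Hb^2.5 = 2.3^2.5 = 8.022682
sin(2 * 23.7) = sin(47.4) = 0.736097
Q = 0.48 * 8.022682 * 0.736097
Q = 2.8346 m^3/s

2.8346


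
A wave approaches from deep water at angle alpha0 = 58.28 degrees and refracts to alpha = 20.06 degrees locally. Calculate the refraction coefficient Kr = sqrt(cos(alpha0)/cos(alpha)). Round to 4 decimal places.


Kr = sqrt(cos(alpha0) / cos(alpha))
cos(58.28) = 0.525769
cos(20.06) = 0.939334
Kr = sqrt(0.525769 / 0.939334)
Kr = sqrt(0.559725)
Kr = 0.7481

0.7481


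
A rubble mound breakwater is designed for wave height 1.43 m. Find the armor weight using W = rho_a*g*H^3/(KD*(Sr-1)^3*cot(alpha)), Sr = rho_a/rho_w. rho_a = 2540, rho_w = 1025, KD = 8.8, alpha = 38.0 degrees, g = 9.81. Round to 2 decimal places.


Sr = rho_a / rho_w = 2540 / 1025 = 2.478049
(Sr - 1) = 1.478049
(Sr - 1)^3 = 3.228987
cot(38.0) = 1 / tan(38.0) = 1 / 0.781286 = 1.279942
Numerator = 2540 * 9.81 * 1.43^3 = 72863.6355
Denominator = 8.8 * 3.228987 * 1.279942 = 36.369652
W = 72863.6355 / 36.369652
W = 2003.42 N

2003.42


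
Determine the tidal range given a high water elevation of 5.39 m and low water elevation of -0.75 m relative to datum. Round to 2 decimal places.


Tidal range = High water - Low water
Tidal range = 5.39 - (-0.75)
Tidal range = 6.14 m

6.14


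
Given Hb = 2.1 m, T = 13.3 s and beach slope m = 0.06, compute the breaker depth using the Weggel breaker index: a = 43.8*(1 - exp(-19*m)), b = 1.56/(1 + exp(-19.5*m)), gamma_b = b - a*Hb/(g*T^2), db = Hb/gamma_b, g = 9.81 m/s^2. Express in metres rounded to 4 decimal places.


a = 43.8 * (1 - exp(-19 * m))
exp(-19 * 0.06) = exp(-1.1400) = 0.319819
a = 43.8 * (1 - 0.319819) = 29.791927
b = 1.56 / (1 + exp(-19.5 * m))
exp(-19.5 * 0.06) = exp(-1.1700) = 0.310367
b = 1.56 / (1 + 0.310367) = 1.190506
Hb / (g * T^2) = 2.1 / (9.81 * 13.3^2) = 2.1 / 1735.2909 = 0.00121017
gamma_b = b - a * Hb/(g*T^2) = 1.190506 - 29.791927 * 0.00121017 = 1.154453
db = Hb / gamma_b = 2.1 / 1.154453
db = 1.8190 m

1.8190


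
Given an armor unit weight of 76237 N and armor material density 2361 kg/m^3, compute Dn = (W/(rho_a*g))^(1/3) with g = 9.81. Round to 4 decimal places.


V = W / (rho_a * g)
V = 76237 / (2361 * 9.81)
V = 76237 / 23161.41
V = 3.291553 m^3
Dn = V^(1/3) = 3.291553^(1/3)
Dn = 1.4875 m

1.4875


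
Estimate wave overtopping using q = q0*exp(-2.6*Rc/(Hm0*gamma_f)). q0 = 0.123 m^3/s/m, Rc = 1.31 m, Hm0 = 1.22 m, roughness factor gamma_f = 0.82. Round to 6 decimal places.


q = q0 * exp(-2.6 * Rc / (Hm0 * gamma_f))
Exponent = -2.6 * 1.31 / (1.22 * 0.82)
= -2.6 * 1.31 / 1.0004
= -3.404638
exp(-3.404638) = 0.033219
q = 0.123 * 0.033219
q = 0.004086 m^3/s/m

0.004086


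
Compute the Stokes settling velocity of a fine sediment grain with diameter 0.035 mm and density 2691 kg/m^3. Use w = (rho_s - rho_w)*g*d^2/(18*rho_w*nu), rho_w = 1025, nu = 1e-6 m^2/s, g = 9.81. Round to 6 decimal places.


w = (rho_s - rho_w) * g * d^2 / (18 * rho_w * nu)
d = 0.035 mm = 0.000035 m
rho_s - rho_w = 2691 - 1025 = 1666
Numerator = 1666 * 9.81 * (0.000035)^2 = 0.000020020739
Denominator = 18 * 1025 * 1e-6 = 0.018450
w = 0.001085 m/s

0.001085


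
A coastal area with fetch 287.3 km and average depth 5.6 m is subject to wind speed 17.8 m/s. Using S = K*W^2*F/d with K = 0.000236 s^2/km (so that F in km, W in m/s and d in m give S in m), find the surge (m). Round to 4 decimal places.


S = K * W^2 * F / d
W^2 = 17.8^2 = 316.84
S = 0.000236 * 316.84 * 287.3 / 5.6
Numerator = 0.000236 * 316.84 * 287.3 = 21.482639
S = 21.482639 / 5.6 = 3.8362 m

3.8362


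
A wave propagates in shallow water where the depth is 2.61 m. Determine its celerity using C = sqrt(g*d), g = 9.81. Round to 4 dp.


Using the shallow-water approximation:
C = sqrt(g * d) = sqrt(9.81 * 2.61)
C = sqrt(25.6041)
C = 5.0600 m/s

5.0600


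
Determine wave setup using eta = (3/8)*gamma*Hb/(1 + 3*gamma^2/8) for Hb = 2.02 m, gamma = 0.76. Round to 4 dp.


eta = (3/8) * gamma * Hb / (1 + 3*gamma^2/8)
Numerator = (3/8) * 0.76 * 2.02 = 0.575700
Denominator = 1 + 3*0.76^2/8 = 1 + 0.216600 = 1.216600
eta = 0.575700 / 1.216600
eta = 0.4732 m

0.4732


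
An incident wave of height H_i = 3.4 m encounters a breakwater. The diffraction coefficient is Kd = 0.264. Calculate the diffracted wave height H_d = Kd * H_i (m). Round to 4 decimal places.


H_d = Kd * H_i
H_d = 0.264 * 3.4
H_d = 0.8976 m

0.8976


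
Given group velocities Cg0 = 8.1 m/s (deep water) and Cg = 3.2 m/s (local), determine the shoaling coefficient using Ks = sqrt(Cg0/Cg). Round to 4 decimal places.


Ks = sqrt(Cg0 / Cg)
Ks = sqrt(8.1 / 3.2)
Ks = sqrt(2.5312)
Ks = 1.5910

1.5910


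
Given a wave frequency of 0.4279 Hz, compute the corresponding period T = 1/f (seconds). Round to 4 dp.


T = 1 / f
T = 1 / 0.4279
T = 2.3370 s

2.3370


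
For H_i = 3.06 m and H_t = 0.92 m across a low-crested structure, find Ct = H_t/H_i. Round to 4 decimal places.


Ct = H_t / H_i
Ct = 0.92 / 3.06
Ct = 0.3007

0.3007


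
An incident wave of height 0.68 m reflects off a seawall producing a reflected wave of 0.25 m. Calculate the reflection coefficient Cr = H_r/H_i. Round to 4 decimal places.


Cr = H_r / H_i
Cr = 0.25 / 0.68
Cr = 0.3676

0.3676


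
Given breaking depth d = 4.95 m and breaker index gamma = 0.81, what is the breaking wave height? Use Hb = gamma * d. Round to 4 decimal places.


Hb = gamma * d
Hb = 0.81 * 4.95
Hb = 4.0095 m

4.0095


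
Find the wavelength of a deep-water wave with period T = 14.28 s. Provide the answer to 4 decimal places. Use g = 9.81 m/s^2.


L0 = g * T^2 / (2 * pi)
L0 = 9.81 * 14.28^2 / (2 * pi)
L0 = 9.81 * 203.9184 / 6.28319
L0 = 2000.4395 / 6.28319
L0 = 318.3798 m

318.3798


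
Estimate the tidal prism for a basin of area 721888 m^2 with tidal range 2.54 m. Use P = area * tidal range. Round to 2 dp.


Tidal prism = Area * Tidal range
P = 721888 * 2.54
P = 1833595.52 m^3

1833595.52


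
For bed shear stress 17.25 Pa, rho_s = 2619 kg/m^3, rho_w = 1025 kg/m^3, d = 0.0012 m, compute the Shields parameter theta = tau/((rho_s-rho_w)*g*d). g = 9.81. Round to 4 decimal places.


theta = tau / ((rho_s - rho_w) * g * d)
rho_s - rho_w = 2619 - 1025 = 1594
Denominator = 1594 * 9.81 * 0.0012 = 18.764568
theta = 17.25 / 18.764568
theta = 0.9193

0.9193


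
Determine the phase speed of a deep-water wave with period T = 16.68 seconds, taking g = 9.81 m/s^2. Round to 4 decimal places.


We use the deep-water celerity formula:
C = g * T / (2 * pi)
C = 9.81 * 16.68 / (2 * 3.14159...)
C = 163.630800 / 6.283185
C = 26.0427 m/s

26.0427


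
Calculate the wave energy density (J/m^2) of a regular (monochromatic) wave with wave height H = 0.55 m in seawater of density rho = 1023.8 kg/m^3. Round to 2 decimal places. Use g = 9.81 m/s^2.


E = (1/8) * rho * g * H^2
E = (1/8) * 1023.8 * 9.81 * 0.55^2
E = 0.125 * 1023.8 * 9.81 * 0.3025
E = 379.77 J/m^2

379.77


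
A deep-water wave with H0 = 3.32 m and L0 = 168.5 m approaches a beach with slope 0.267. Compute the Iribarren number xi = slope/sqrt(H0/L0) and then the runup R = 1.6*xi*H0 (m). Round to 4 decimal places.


xi = slope / sqrt(H0/L0)
H0/L0 = 3.32/168.5 = 0.019703
sqrt(0.019703) = 0.140368
xi = 0.267 / 0.140368 = 1.902139
R = 1.6 * xi * H0 = 1.6 * 1.902139 * 3.32
R = 10.1042 m

10.1042


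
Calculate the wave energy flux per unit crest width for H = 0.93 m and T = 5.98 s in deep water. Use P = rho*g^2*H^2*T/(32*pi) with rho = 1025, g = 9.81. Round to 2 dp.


P = rho * g^2 * H^2 * T / (32 * pi)
P = 1025 * 9.81^2 * 0.93^2 * 5.98 / (32 * pi)
P = 1025 * 96.2361 * 0.8649 * 5.98 / 100.53096
P = 5074.92 W/m

5074.92


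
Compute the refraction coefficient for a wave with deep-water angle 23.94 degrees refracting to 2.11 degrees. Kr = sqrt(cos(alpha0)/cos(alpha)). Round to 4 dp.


Kr = sqrt(cos(alpha0) / cos(alpha))
cos(23.94) = 0.913971
cos(2.11) = 0.999322
Kr = sqrt(0.913971 / 0.999322)
Kr = sqrt(0.914591)
Kr = 0.9563

0.9563


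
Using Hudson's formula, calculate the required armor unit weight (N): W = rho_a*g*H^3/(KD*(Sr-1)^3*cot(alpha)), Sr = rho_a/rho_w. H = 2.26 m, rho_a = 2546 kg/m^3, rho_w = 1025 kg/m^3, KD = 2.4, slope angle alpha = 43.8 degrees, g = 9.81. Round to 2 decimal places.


Sr = rho_a / rho_w = 2546 / 1025 = 2.483902
(Sr - 1) = 1.483902
(Sr - 1)^3 = 3.267503
cot(43.8) = 1 / tan(43.8) = 1 / 0.958966 = 1.042790
Numerator = 2546 * 9.81 * 2.26^3 = 288305.3650
Denominator = 2.4 * 3.267503 * 1.042790 = 8.177570
W = 288305.3650 / 8.177570
W = 35255.63 N

35255.63


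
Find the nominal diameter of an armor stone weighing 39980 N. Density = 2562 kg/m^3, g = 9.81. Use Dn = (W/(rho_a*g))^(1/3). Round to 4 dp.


V = W / (rho_a * g)
V = 39980 / (2562 * 9.81)
V = 39980 / 25133.22
V = 1.590723 m^3
Dn = V^(1/3) = 1.590723^(1/3)
Dn = 1.1673 m

1.1673


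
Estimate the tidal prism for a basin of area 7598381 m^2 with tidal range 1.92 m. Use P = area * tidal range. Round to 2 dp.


Tidal prism = Area * Tidal range
P = 7598381 * 1.92
P = 14588891.52 m^3

14588891.52


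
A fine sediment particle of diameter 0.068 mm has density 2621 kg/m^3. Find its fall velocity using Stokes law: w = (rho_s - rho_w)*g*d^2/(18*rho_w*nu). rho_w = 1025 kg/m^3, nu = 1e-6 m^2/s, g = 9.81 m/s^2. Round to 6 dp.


w = (rho_s - rho_w) * g * d^2 / (18 * rho_w * nu)
d = 0.068 mm = 0.000068 m
rho_s - rho_w = 2621 - 1025 = 1596
Numerator = 1596 * 9.81 * (0.000068)^2 = 0.000072396858
Denominator = 18 * 1025 * 1e-6 = 0.018450
w = 0.003924 m/s

0.003924


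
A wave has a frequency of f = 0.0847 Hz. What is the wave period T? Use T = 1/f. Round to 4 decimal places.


T = 1 / f
T = 1 / 0.0847
T = 11.8064 s

11.8064


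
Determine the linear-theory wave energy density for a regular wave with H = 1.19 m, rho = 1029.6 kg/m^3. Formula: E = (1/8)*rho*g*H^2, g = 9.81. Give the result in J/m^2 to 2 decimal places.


E = (1/8) * rho * g * H^2
E = (1/8) * 1029.6 * 9.81 * 1.19^2
E = 0.125 * 1029.6 * 9.81 * 1.4161
E = 1787.89 J/m^2

1787.89


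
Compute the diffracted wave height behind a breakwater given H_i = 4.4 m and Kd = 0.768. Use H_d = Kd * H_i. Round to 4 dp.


H_d = Kd * H_i
H_d = 0.768 * 4.4
H_d = 3.3792 m

3.3792


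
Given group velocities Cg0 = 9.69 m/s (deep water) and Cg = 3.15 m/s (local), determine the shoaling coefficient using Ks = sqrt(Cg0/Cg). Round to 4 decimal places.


Ks = sqrt(Cg0 / Cg)
Ks = sqrt(9.69 / 3.15)
Ks = sqrt(3.0762)
Ks = 1.7539

1.7539


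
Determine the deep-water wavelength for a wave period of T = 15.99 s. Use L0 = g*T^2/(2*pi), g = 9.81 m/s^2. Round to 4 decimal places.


L0 = g * T^2 / (2 * pi)
L0 = 9.81 * 15.99^2 / (2 * pi)
L0 = 9.81 * 255.6801 / 6.28319
L0 = 2508.2218 / 6.28319
L0 = 399.1959 m

399.1959


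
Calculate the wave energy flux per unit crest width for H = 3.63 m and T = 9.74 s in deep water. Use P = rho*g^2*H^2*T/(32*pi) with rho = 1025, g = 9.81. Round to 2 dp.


P = rho * g^2 * H^2 * T / (32 * pi)
P = 1025 * 9.81^2 * 3.63^2 * 9.74 / (32 * pi)
P = 1025 * 96.2361 * 13.1769 * 9.74 / 100.53096
P = 125931.46 W/m

125931.46


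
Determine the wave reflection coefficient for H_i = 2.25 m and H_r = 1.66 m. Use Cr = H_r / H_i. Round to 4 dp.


Cr = H_r / H_i
Cr = 1.66 / 2.25
Cr = 0.7378

0.7378


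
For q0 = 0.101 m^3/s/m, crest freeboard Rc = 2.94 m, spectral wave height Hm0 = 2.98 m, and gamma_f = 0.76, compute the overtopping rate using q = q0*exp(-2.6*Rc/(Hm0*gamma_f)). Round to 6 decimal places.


q = q0 * exp(-2.6 * Rc / (Hm0 * gamma_f))
Exponent = -2.6 * 2.94 / (2.98 * 0.76)
= -2.6 * 2.94 / 2.2648
= -3.375132
exp(-3.375132) = 0.034214
q = 0.101 * 0.034214
q = 0.003456 m^3/s/m

0.003456


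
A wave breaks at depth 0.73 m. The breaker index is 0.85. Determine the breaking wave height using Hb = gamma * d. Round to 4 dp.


Hb = gamma * d
Hb = 0.85 * 0.73
Hb = 0.6205 m

0.6205


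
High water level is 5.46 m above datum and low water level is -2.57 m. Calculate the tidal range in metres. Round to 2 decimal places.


Tidal range = High water - Low water
Tidal range = 5.46 - (-2.57)
Tidal range = 8.03 m

8.03


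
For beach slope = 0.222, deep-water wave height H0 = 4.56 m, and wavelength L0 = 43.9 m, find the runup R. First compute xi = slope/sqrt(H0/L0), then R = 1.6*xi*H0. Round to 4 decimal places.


xi = slope / sqrt(H0/L0)
H0/L0 = 4.56/43.9 = 0.103872
sqrt(0.103872) = 0.322292
xi = 0.222 / 0.322292 = 0.688815
R = 1.6 * xi * H0 = 1.6 * 0.688815 * 4.56
R = 5.0256 m

5.0256


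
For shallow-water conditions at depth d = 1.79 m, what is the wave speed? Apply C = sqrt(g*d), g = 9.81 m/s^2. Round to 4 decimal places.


Using the shallow-water approximation:
C = sqrt(g * d) = sqrt(9.81 * 1.79)
C = sqrt(17.5599)
C = 4.1905 m/s

4.1905


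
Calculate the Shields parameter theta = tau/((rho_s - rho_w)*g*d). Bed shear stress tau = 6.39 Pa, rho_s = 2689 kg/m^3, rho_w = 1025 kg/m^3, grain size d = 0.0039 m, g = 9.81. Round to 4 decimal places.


theta = tau / ((rho_s - rho_w) * g * d)
rho_s - rho_w = 2689 - 1025 = 1664
Denominator = 1664 * 9.81 * 0.0039 = 63.662976
theta = 6.39 / 63.662976
theta = 0.1004

0.1004


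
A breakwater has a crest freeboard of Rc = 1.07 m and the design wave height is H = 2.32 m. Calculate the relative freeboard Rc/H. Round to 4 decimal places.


Relative freeboard = Rc / H
= 1.07 / 2.32
= 0.4612

0.4612


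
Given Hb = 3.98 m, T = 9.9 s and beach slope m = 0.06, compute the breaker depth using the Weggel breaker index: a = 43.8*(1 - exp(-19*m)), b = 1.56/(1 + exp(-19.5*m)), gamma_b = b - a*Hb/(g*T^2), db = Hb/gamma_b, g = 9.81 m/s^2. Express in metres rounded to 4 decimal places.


a = 43.8 * (1 - exp(-19 * m))
exp(-19 * 0.06) = exp(-1.1400) = 0.319819
a = 43.8 * (1 - 0.319819) = 29.791927
b = 1.56 / (1 + exp(-19.5 * m))
exp(-19.5 * 0.06) = exp(-1.1700) = 0.310367
b = 1.56 / (1 + 0.310367) = 1.190506
Hb / (g * T^2) = 3.98 / (9.81 * 9.9^2) = 3.98 / 961.4781 = 0.00413946
gamma_b = b - a * Hb/(g*T^2) = 1.190506 - 29.791927 * 0.00413946 = 1.067184
db = Hb / gamma_b = 3.98 / 1.067184
db = 3.7294 m

3.7294


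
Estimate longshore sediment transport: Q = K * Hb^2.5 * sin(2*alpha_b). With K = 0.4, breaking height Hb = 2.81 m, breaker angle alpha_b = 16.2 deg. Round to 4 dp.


Q = K * Hb^2.5 * sin(2 * alpha_b)
Hb^2.5 = 2.81^2.5 = 13.236276
sin(2 * 16.2) = sin(32.4) = 0.535827
Q = 0.4 * 13.236276 * 0.535827
Q = 2.8369 m^3/s

2.8369


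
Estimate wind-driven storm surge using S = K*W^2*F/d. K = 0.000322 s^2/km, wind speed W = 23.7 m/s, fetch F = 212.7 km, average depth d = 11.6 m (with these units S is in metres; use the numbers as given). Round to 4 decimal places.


S = K * W^2 * F / d
W^2 = 23.7^2 = 561.69
S = 0.000322 * 561.69 * 212.7 / 11.6
Numerator = 0.000322 * 561.69 * 212.7 = 38.469811
S = 38.469811 / 11.6 = 3.3164 m

3.3164


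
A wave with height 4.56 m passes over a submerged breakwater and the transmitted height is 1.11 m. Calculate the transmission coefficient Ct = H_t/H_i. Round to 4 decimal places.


Ct = H_t / H_i
Ct = 1.11 / 4.56
Ct = 0.2434

0.2434


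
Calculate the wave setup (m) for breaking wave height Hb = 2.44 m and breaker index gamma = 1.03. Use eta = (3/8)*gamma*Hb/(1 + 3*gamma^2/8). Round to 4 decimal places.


eta = (3/8) * gamma * Hb / (1 + 3*gamma^2/8)
Numerator = (3/8) * 1.03 * 2.44 = 0.942450
Denominator = 1 + 3*1.03^2/8 = 1 + 0.397838 = 1.397838
eta = 0.942450 / 1.397838
eta = 0.6742 m

0.6742


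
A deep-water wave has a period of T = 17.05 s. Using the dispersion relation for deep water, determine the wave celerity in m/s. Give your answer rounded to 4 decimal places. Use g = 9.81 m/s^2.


We use the deep-water celerity formula:
C = g * T / (2 * pi)
C = 9.81 * 17.05 / (2 * 3.14159...)
C = 167.260500 / 6.283185
C = 26.6203 m/s

26.6203


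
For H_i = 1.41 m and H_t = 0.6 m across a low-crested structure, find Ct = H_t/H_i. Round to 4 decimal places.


Ct = H_t / H_i
Ct = 0.6 / 1.41
Ct = 0.4255

0.4255


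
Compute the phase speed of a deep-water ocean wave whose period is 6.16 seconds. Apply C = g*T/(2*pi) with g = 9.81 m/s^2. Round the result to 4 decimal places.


We use the deep-water celerity formula:
C = g * T / (2 * pi)
C = 9.81 * 6.16 / (2 * 3.14159...)
C = 60.429600 / 6.283185
C = 9.6177 m/s

9.6177


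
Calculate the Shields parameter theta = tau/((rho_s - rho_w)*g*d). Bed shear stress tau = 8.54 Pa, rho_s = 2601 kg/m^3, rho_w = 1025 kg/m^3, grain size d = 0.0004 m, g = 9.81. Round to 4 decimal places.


theta = tau / ((rho_s - rho_w) * g * d)
rho_s - rho_w = 2601 - 1025 = 1576
Denominator = 1576 * 9.81 * 0.0004 = 6.184224
theta = 8.54 / 6.184224
theta = 1.3809

1.3809


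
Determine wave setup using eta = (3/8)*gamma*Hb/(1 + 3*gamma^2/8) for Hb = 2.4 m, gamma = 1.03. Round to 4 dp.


eta = (3/8) * gamma * Hb / (1 + 3*gamma^2/8)
Numerator = (3/8) * 1.03 * 2.4 = 0.927000
Denominator = 1 + 3*1.03^2/8 = 1 + 0.397838 = 1.397838
eta = 0.927000 / 1.397838
eta = 0.6632 m

0.6632


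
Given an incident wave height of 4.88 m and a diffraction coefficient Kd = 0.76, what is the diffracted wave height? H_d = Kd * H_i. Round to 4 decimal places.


H_d = Kd * H_i
H_d = 0.76 * 4.88
H_d = 3.7088 m

3.7088


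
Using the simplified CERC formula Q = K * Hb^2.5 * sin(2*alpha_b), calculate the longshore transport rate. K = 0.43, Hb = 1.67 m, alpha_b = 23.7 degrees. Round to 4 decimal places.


Q = K * Hb^2.5 * sin(2 * alpha_b)
Hb^2.5 = 1.67^2.5 = 3.604053
sin(2 * 23.7) = sin(47.4) = 0.736097
Q = 0.43 * 3.604053 * 0.736097
Q = 1.1408 m^3/s

1.1408


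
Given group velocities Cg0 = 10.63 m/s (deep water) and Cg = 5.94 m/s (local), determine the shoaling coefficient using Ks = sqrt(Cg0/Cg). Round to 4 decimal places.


Ks = sqrt(Cg0 / Cg)
Ks = sqrt(10.63 / 5.94)
Ks = sqrt(1.7896)
Ks = 1.3377

1.3377


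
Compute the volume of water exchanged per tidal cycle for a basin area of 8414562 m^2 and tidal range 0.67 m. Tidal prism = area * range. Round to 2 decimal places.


Tidal prism = Area * Tidal range
P = 8414562 * 0.67
P = 5637756.54 m^3

5637756.54


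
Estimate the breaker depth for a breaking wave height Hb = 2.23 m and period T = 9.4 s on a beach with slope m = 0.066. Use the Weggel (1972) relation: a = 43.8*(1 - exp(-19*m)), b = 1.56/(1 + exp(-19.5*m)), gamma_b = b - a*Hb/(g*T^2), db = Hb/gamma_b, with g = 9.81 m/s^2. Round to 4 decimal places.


a = 43.8 * (1 - exp(-19 * m))
exp(-19 * 0.066) = exp(-1.2540) = 0.285361
a = 43.8 * (1 - 0.285361) = 31.301185
b = 1.56 / (1 + exp(-19.5 * m))
exp(-19.5 * 0.066) = exp(-1.2870) = 0.276098
b = 1.56 / (1 + 0.276098) = 1.222477
Hb / (g * T^2) = 2.23 / (9.81 * 9.4^2) = 2.23 / 866.8116 = 0.00257265
gamma_b = b - a * Hb/(g*T^2) = 1.222477 - 31.301185 * 0.00257265 = 1.141950
db = Hb / gamma_b = 2.23 / 1.141950
db = 1.9528 m

1.9528


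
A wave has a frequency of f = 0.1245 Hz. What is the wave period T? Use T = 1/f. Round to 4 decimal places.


T = 1 / f
T = 1 / 0.1245
T = 8.0321 s

8.0321


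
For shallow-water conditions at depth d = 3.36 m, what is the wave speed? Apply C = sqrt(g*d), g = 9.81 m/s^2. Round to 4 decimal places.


Using the shallow-water approximation:
C = sqrt(g * d) = sqrt(9.81 * 3.36)
C = sqrt(32.9616)
C = 5.7412 m/s

5.7412


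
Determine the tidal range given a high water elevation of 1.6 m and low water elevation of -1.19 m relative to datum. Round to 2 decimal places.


Tidal range = High water - Low water
Tidal range = 1.6 - (-1.19)
Tidal range = 2.79 m

2.79


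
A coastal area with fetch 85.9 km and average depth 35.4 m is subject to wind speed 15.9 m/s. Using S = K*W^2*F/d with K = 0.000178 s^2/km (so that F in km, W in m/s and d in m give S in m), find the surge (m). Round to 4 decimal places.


S = K * W^2 * F / d
W^2 = 15.9^2 = 252.81
S = 0.000178 * 252.81 * 85.9 / 35.4
Numerator = 0.000178 * 252.81 * 85.9 = 3.865515
S = 3.865515 / 35.4 = 0.1092 m

0.1092


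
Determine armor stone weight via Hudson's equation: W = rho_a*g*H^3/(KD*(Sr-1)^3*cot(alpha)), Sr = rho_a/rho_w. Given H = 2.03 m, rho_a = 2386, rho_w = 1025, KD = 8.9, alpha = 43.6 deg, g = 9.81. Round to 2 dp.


Sr = rho_a / rho_w = 2386 / 1025 = 2.327805
(Sr - 1) = 1.327805
(Sr - 1)^3 = 2.341007
cot(43.6) = 1 / tan(43.6) = 1 / 0.952287 = 1.050103
Numerator = 2386 * 9.81 * 2.03^3 = 195806.7055
Denominator = 8.9 * 2.341007 * 1.050103 = 21.878869
W = 195806.7055 / 21.878869
W = 8949.58 N

8949.58


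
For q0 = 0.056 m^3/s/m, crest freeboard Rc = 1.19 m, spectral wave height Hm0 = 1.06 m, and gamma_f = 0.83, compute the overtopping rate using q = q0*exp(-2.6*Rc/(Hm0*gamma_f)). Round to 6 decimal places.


q = q0 * exp(-2.6 * Rc / (Hm0 * gamma_f))
Exponent = -2.6 * 1.19 / (1.06 * 0.83)
= -2.6 * 1.19 / 0.8798
= -3.516708
exp(-3.516708) = 0.029697
q = 0.056 * 0.029697
q = 0.001663 m^3/s/m

0.001663


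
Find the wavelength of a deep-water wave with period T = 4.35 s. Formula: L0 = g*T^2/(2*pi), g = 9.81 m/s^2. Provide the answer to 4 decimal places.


L0 = g * T^2 / (2 * pi)
L0 = 9.81 * 4.35^2 / (2 * pi)
L0 = 9.81 * 18.9225 / 6.28319
L0 = 185.6297 / 6.28319
L0 = 29.5439 m

29.5439


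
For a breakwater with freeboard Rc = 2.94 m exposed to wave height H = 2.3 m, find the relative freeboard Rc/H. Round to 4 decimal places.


Relative freeboard = Rc / H
= 2.94 / 2.3
= 1.2783

1.2783


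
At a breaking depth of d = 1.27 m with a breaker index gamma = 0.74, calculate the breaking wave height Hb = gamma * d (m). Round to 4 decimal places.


Hb = gamma * d
Hb = 0.74 * 1.27
Hb = 0.9398 m

0.9398


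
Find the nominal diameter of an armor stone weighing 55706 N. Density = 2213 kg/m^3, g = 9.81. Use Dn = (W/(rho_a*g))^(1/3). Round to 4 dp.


V = W / (rho_a * g)
V = 55706 / (2213 * 9.81)
V = 55706 / 21709.53
V = 2.565970 m^3
Dn = V^(1/3) = 2.565970^(1/3)
Dn = 1.3690 m

1.3690


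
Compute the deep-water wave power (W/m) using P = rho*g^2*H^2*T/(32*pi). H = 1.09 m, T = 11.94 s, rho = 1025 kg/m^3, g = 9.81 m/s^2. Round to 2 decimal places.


P = rho * g^2 * H^2 * T / (32 * pi)
P = 1025 * 9.81^2 * 1.09^2 * 11.94 / (32 * pi)
P = 1025 * 96.2361 * 1.1881 * 11.94 / 100.53096
P = 13919.36 W/m

13919.36


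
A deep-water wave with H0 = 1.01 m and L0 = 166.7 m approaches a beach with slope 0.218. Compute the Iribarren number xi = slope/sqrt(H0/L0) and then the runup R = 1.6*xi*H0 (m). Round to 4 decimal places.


xi = slope / sqrt(H0/L0)
H0/L0 = 1.01/166.7 = 0.006059
sqrt(0.006059) = 0.077838
xi = 0.218 / 0.077838 = 2.800681
R = 1.6 * xi * H0 = 1.6 * 2.800681 * 1.01
R = 4.5259 m

4.5259


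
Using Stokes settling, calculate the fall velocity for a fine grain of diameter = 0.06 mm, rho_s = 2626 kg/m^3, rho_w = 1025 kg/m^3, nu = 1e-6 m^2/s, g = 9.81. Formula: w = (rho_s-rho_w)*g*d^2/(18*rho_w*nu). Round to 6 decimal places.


w = (rho_s - rho_w) * g * d^2 / (18 * rho_w * nu)
d = 0.06 mm = 0.000060 m
rho_s - rho_w = 2626 - 1025 = 1601
Numerator = 1601 * 9.81 * (0.000060)^2 = 0.000056540916
Denominator = 18 * 1025 * 1e-6 = 0.018450
w = 0.003065 m/s

0.003065


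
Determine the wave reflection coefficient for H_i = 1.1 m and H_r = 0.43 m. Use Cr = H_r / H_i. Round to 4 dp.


Cr = H_r / H_i
Cr = 0.43 / 1.1
Cr = 0.3909

0.3909


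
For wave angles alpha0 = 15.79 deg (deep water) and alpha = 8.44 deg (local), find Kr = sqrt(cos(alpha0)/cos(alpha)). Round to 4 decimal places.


Kr = sqrt(cos(alpha0) / cos(alpha))
cos(15.79) = 0.962266
cos(8.44) = 0.989170
Kr = sqrt(0.962266 / 0.989170)
Kr = sqrt(0.972801)
Kr = 0.9863

0.9863


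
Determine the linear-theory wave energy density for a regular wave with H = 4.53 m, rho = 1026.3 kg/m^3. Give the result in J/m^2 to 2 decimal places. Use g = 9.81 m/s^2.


E = (1/8) * rho * g * H^2
E = (1/8) * 1026.3 * 9.81 * 4.53^2
E = 0.125 * 1026.3 * 9.81 * 20.5209
E = 25825.56 J/m^2

25825.56


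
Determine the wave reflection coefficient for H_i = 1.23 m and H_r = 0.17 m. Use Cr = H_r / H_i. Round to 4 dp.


Cr = H_r / H_i
Cr = 0.17 / 1.23
Cr = 0.1382

0.1382


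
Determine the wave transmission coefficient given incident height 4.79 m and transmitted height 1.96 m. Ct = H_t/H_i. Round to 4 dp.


Ct = H_t / H_i
Ct = 1.96 / 4.79
Ct = 0.4092

0.4092


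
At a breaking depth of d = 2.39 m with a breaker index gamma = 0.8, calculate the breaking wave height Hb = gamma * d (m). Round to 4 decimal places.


Hb = gamma * d
Hb = 0.8 * 2.39
Hb = 1.9120 m

1.9120


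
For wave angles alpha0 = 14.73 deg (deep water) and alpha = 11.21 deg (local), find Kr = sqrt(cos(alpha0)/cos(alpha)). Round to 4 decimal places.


Kr = sqrt(cos(alpha0) / cos(alpha))
cos(14.73) = 0.967135
cos(11.21) = 0.980921
Kr = sqrt(0.967135 / 0.980921)
Kr = sqrt(0.985945)
Kr = 0.9929

0.9929


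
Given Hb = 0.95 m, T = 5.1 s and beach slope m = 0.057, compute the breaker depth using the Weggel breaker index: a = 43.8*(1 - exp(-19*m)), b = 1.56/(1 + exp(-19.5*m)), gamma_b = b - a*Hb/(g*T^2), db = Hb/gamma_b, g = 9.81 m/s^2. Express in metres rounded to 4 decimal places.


a = 43.8 * (1 - exp(-19 * m))
exp(-19 * 0.057) = exp(-1.0830) = 0.338578
a = 43.8 * (1 - 0.338578) = 28.970272
b = 1.56 / (1 + exp(-19.5 * m))
exp(-19.5 * 0.057) = exp(-1.1115) = 0.329065
b = 1.56 / (1 + 0.329065) = 1.173757
Hb / (g * T^2) = 0.95 / (9.81 * 5.1^2) = 0.95 / 255.1581 = 0.00372318
gamma_b = b - a * Hb/(g*T^2) = 1.173757 - 28.970272 * 0.00372318 = 1.065896
db = Hb / gamma_b = 0.95 / 1.065896
db = 0.8913 m

0.8913


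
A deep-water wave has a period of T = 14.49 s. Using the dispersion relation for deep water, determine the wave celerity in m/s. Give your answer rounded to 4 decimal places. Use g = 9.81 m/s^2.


We use the deep-water celerity formula:
C = g * T / (2 * pi)
C = 9.81 * 14.49 / (2 * 3.14159...)
C = 142.146900 / 6.283185
C = 22.6234 m/s

22.6234


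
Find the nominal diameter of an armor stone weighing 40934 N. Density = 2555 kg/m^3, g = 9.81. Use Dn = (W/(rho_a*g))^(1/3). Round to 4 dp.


V = W / (rho_a * g)
V = 40934 / (2555 * 9.81)
V = 40934 / 25064.55
V = 1.633143 m^3
Dn = V^(1/3) = 1.633143^(1/3)
Dn = 1.1776 m

1.1776


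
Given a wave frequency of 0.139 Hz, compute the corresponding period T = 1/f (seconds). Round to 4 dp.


T = 1 / f
T = 1 / 0.139
T = 7.1942 s

7.1942


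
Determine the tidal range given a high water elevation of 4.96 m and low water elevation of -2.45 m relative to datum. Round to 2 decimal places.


Tidal range = High water - Low water
Tidal range = 4.96 - (-2.45)
Tidal range = 7.41 m

7.41


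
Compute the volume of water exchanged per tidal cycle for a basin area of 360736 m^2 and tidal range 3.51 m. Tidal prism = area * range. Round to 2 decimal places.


Tidal prism = Area * Tidal range
P = 360736 * 3.51
P = 1266183.36 m^3

1266183.36


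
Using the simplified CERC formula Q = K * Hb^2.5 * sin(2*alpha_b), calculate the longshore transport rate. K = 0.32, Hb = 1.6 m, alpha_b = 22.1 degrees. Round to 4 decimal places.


Q = K * Hb^2.5 * sin(2 * alpha_b)
Hb^2.5 = 1.6^2.5 = 3.238172
sin(2 * 22.1) = sin(44.2) = 0.697165
Q = 0.32 * 3.238172 * 0.697165
Q = 0.7224 m^3/s

0.7224


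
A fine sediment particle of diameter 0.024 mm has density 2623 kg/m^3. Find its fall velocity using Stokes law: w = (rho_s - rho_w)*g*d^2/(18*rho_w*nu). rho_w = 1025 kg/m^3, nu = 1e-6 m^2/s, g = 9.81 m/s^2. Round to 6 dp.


w = (rho_s - rho_w) * g * d^2 / (18 * rho_w * nu)
d = 0.024 mm = 0.000024 m
rho_s - rho_w = 2623 - 1025 = 1598
Numerator = 1598 * 9.81 * (0.000024)^2 = 0.000009029595
Denominator = 18 * 1025 * 1e-6 = 0.018450
w = 0.000489 m/s

0.000489


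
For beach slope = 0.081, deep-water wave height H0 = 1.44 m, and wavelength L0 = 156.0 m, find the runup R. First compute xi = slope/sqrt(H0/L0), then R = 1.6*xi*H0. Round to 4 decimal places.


xi = slope / sqrt(H0/L0)
H0/L0 = 1.44/156.0 = 0.009231
sqrt(0.009231) = 0.096077
xi = 0.081 / 0.096077 = 0.843075
R = 1.6 * xi * H0 = 1.6 * 0.843075 * 1.44
R = 1.9424 m

1.9424


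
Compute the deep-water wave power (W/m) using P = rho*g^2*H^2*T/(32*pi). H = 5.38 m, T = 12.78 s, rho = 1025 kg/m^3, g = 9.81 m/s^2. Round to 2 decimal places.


P = rho * g^2 * H^2 * T / (32 * pi)
P = 1025 * 9.81^2 * 5.38^2 * 12.78 / (32 * pi)
P = 1025 * 96.2361 * 28.9444 * 12.78 / 100.53096
P = 362958.89 W/m

362958.89


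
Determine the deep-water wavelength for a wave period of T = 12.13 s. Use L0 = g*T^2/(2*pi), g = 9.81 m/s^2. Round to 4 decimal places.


L0 = g * T^2 / (2 * pi)
L0 = 9.81 * 12.13^2 / (2 * pi)
L0 = 9.81 * 147.1369 / 6.28319
L0 = 1443.4130 / 6.28319
L0 = 229.7263 m

229.7263


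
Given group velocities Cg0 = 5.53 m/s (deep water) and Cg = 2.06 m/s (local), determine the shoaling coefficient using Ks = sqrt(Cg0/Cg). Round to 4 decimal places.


Ks = sqrt(Cg0 / Cg)
Ks = sqrt(5.53 / 2.06)
Ks = sqrt(2.6845)
Ks = 1.6384

1.6384


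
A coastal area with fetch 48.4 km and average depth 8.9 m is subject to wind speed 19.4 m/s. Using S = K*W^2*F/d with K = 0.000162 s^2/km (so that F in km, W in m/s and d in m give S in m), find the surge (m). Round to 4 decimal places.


S = K * W^2 * F / d
W^2 = 19.4^2 = 376.36
S = 0.000162 * 376.36 * 48.4 / 8.9
Numerator = 0.000162 * 376.36 * 48.4 = 2.950963
S = 2.950963 / 8.9 = 0.3316 m

0.3316


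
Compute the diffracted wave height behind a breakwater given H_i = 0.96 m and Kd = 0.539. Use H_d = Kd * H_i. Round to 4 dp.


H_d = Kd * H_i
H_d = 0.539 * 0.96
H_d = 0.5174 m

0.5174


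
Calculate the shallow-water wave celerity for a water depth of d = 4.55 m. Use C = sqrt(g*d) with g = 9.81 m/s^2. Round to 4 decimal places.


Using the shallow-water approximation:
C = sqrt(g * d) = sqrt(9.81 * 4.55)
C = sqrt(44.6355)
C = 6.6810 m/s

6.6810


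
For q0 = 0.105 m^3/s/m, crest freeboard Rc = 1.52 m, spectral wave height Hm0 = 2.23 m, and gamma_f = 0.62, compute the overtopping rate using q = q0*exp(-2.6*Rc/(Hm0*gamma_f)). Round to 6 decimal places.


q = q0 * exp(-2.6 * Rc / (Hm0 * gamma_f))
Exponent = -2.6 * 1.52 / (2.23 * 0.62)
= -2.6 * 1.52 / 1.3826
= -2.858383
exp(-2.858383) = 0.057361
q = 0.105 * 0.057361
q = 0.006023 m^3/s/m

0.006023


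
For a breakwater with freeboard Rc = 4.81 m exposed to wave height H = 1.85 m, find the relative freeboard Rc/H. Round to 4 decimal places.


Relative freeboard = Rc / H
= 4.81 / 1.85
= 2.6000

2.6000


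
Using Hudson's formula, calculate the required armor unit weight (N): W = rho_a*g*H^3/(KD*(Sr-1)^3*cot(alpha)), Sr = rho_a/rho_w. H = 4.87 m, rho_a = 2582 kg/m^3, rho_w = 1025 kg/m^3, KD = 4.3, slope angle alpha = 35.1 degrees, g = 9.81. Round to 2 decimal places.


Sr = rho_a / rho_w = 2582 / 1025 = 2.519024
(Sr - 1) = 1.519024
(Sr - 1)^3 = 3.505050
cot(35.1) = 1 / tan(35.1) = 1 / 0.702812 = 1.422856
Numerator = 2582 * 9.81 * 4.87^3 = 2925581.0142
Denominator = 4.3 * 3.505050 * 1.422856 = 21.444882
W = 2925581.0142 / 21.444882
W = 136423.27 N

136423.27
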